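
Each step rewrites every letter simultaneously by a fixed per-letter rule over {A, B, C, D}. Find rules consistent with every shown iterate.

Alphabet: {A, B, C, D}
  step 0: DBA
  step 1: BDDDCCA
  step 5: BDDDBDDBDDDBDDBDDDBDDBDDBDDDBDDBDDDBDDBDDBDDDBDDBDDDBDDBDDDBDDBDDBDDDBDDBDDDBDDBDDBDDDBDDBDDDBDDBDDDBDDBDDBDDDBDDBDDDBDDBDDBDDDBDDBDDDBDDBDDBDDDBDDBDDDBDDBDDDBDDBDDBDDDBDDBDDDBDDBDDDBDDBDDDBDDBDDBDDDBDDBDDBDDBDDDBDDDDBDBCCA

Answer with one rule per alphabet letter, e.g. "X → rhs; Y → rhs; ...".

  step 0 ⇒ step 1: DBA ⇒ BDD·D·CCA
    A ↦ CCA
    B ↦ D
    D ↦ BDD
    C ↦ DB  (constrained at step 1)

A->CCA, B->D, C->DB, D->BDD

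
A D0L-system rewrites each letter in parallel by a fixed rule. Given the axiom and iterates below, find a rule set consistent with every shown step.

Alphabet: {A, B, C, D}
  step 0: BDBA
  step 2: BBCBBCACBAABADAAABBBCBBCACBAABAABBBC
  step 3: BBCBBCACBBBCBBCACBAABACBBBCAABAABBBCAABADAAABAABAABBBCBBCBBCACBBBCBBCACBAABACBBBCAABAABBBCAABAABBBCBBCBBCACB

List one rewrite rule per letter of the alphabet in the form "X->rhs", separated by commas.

  step 2 ⇒ step 3: BBCBBCACBAABADAAABBBCBBCACBAABAABBBC ⇒ BBC·BBC·ACB·BBC·BBC·ACB·AAB·ACB·BBC·AAB·AAB·BBC·AAB·ADA·AAB·AAB·AAB·BBC·BBC·BBC·ACB·BBC·BBC·ACB·AAB·ACB·BBC·AAB·AAB·BBC·AAB·AAB·BBC·BBC·BBC·ACB
    A ↦ AAB
    B ↦ BBC
    C ↦ ACB
    D ↦ ADA

A->AAB, B->BBC, C->ACB, D->ADA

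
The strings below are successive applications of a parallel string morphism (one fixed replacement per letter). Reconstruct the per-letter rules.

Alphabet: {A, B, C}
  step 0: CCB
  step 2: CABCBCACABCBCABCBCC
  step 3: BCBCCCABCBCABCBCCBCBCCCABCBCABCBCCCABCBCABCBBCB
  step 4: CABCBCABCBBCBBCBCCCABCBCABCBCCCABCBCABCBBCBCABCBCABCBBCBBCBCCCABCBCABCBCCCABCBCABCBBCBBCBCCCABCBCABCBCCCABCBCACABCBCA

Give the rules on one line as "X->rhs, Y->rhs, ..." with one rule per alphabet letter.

  step 3 ⇒ step 4: BCBCCCABCBCABCBCCBCBCCCABCBCABCBCCCABCBCABCBBCB ⇒ CA·BCB·CA·BCB·BCB·BCB·CC·CA·BCB·CA·BCB·CC·CA·BCB·CA·BCB·BCB·CA·BCB·CA·BCB·BCB·BCB·CC·CA·BCB·CA·BCB·CC·CA·BCB·CA·BCB·BCB·BCB·CC·CA·BCB·CA·BCB·CC·CA·BCB·CA·CA·BCB·CA
    A ↦ CC
    B ↦ CA
    C ↦ BCB

A->CC, B->CA, C->BCB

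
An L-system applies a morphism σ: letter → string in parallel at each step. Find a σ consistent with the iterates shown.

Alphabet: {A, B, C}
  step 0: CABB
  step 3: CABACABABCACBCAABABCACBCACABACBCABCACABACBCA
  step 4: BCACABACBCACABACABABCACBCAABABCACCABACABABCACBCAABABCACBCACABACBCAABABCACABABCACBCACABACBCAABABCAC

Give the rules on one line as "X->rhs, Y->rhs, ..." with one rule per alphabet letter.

  step 3 ⇒ step 4: CABACABABCACBCAABABCACBCACABACBCABCACABACBCA ⇒ BCA·C·ABA·C·BCA·C·ABA·C·ABA·BCA·C·BCA·ABA·BCA·C·C·ABA·C·ABA·BCA·C·BCA·ABA·BCA·C·BCA·C·ABA·C·BCA·ABA·BCA·C·ABA·BCA·C·BCA·C·ABA·C·BCA·ABA·BCA·C
    A ↦ C
    B ↦ ABA
    C ↦ BCA

A->C, B->ABA, C->BCA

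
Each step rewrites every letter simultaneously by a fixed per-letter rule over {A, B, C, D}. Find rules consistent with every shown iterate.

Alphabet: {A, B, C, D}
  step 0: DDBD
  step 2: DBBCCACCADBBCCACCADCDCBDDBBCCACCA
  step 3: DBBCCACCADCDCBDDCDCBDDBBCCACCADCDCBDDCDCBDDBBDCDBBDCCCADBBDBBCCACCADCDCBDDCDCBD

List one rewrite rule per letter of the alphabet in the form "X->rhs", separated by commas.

  step 2 ⇒ step 3: DBBCCACCADBBCCACCADCDCBDDBBCCACCA ⇒ DBB·CCA·CCA·DC·DC·BD·DC·DC·BD·DBB·CCA·CCA·DC·DC·BD·DC·DC·BD·DBB·DC·DBB·DC·CCA·DBB·DBB·CCA·CCA·DC·DC·BD·DC·DC·BD
    A ↦ BD
    B ↦ CCA
    C ↦ DC
    D ↦ DBB

A->BD, B->CCA, C->DC, D->DBB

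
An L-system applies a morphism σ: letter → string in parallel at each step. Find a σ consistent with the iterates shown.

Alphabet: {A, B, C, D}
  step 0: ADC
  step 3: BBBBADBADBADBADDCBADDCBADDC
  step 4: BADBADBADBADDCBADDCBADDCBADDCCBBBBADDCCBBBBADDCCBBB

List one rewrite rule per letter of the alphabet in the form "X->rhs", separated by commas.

  step 3 ⇒ step 4: BBBBADBADBADBADDCBADDCBADDC ⇒ BAD·BAD·BAD·BAD·D·C·BAD·D·C·BAD·D·C·BAD·D·C·C·BBB·BAD·D·C·C·BBB·BAD·D·C·C·BBB
    A ↦ D
    B ↦ BAD
    C ↦ BBB
    D ↦ C

A->D, B->BAD, C->BBB, D->C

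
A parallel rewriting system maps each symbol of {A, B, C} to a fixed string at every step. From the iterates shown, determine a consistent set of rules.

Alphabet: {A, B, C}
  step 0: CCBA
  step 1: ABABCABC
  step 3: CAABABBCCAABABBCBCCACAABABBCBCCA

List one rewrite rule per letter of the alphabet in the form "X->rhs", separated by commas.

  step 0 ⇒ step 1: CCBA ⇒ AB·AB·CA·BC
    A ↦ BC
    B ↦ CA
    C ↦ AB

A->BC, B->CA, C->AB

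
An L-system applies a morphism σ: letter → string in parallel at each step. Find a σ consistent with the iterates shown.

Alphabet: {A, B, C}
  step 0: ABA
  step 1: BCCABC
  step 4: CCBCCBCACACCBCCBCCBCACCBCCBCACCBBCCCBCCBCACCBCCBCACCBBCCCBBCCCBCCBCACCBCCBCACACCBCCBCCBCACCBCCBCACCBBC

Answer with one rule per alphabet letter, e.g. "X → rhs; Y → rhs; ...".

A->BC, B->CA, C->CCB

  step 0 ⇒ step 1: ABA ⇒ BC·CA·BC
    A ↦ BC
    B ↦ CA
    C ↦ CCB  (constrained at step 1)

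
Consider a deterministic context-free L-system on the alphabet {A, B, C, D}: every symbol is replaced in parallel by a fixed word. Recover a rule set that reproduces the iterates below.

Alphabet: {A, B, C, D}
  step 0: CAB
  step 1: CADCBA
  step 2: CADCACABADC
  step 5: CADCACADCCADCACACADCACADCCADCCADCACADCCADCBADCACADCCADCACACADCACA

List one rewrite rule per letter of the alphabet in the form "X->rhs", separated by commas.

  step 1 ⇒ step 2: CADCBA ⇒ CA·DC·A·CA·BA·DC
    A ↦ DC
    B ↦ BA
    C ↦ CA
    D ↦ A

A->DC, B->BA, C->CA, D->A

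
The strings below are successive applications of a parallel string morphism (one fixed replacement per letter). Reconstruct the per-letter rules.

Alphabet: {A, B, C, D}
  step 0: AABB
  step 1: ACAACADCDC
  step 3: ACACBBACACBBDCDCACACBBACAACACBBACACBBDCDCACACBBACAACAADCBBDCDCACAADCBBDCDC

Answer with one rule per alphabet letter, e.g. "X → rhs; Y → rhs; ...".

  step 0 ⇒ step 1: AABB ⇒ ACA·ACA·DC·DC
    A ↦ ACA
    B ↦ DC
    C ↦ CBB  (constrained at step 1)
    D ↦ AD  (constrained at step 1)

A->ACA, B->DC, C->CBB, D->AD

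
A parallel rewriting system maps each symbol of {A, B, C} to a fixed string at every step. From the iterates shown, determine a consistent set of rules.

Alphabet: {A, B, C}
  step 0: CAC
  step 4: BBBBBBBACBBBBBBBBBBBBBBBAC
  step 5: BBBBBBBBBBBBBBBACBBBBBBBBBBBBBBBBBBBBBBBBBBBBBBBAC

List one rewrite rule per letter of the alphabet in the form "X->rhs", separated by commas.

A->B, B->BB, C->AC

  step 4 ⇒ step 5: BBBBBBBACBBBBBBBBBBBBBBBAC ⇒ BB·BB·BB·BB·BB·BB·BB·B·AC·BB·BB·BB·BB·BB·BB·BB·BB·BB·BB·BB·BB·BB·BB·BB·B·AC
    A ↦ B
    B ↦ BB
    C ↦ AC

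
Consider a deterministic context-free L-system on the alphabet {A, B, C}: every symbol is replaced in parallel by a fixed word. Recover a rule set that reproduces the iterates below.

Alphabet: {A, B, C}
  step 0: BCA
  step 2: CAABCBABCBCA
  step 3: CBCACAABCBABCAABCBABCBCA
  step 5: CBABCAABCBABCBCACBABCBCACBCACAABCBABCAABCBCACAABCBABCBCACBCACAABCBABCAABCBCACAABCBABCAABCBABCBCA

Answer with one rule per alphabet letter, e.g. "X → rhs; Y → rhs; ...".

  step 2 ⇒ step 3: CAABCBABCBCA ⇒ CB·CA·CA·AB·CB·AB·CA·AB·CB·AB·CB·CA
    A ↦ CA
    B ↦ AB
    C ↦ CB

A->CA, B->AB, C->CB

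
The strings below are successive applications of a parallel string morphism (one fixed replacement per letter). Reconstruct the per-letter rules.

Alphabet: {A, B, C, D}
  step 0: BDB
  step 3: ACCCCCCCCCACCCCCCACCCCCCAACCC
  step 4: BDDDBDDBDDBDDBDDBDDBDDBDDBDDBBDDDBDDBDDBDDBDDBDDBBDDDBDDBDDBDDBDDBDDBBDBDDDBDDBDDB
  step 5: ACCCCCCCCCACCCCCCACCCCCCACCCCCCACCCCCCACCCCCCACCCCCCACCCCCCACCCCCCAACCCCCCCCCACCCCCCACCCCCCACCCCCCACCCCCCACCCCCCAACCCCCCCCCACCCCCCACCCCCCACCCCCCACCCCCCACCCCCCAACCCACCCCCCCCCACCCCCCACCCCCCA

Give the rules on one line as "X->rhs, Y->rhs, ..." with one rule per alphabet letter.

  step 4 ⇒ step 5: BDDDBDDBDDBDDBDDBDDBDDBDDBDDBBDDDBDDBDDBDDBDDBDDBBDDDBDDBDDBDDBDDBDDBBDBDDDBDDBDDB ⇒ A·CCC·CCC·CCC·A·CCC·CCC·A·CCC·CCC·A·CCC·CCC·A·CCC·CCC·A·CCC·CCC·A·CCC·CCC·A·CCC·CCC·A·CCC·CCC·A·A·CCC·CCC·CCC·A·CCC·CCC·A·CCC·CCC·A·CCC·CCC·A·CCC·CCC·A·CCC·CCC·A·A·CCC·CCC·CCC·A·CCC·CCC·A·CCC·CCC·A·CCC·CCC·A·CCC·CCC·A·CCC·CCC·A·A·CCC·A·CCC·CCC·CCC·A·CCC·CCC·A·CCC·CCC·A
    B ↦ A
    D ↦ CCC
  step 3 ⇒ step 4: ACCCCCCCCCACCCCCCACCCCCCAACCC ⇒ BD·DDB·DDB·DDB·DDB·DDB·DDB·DDB·DDB·DDB·BD·DDB·DDB·DDB·DDB·DDB·DDB·BD·DDB·DDB·DDB·DDB·DDB·DDB·BD·BD·DDB·DDB·DDB
    A ↦ BD
  step 3 ⇒ step 4: ACCCCCCCCCACCCCCCACCCCCCAACCC ⇒ BD·DDB·DDB·DDB·DDB·DDB·DDB·DDB·DDB·DDB·BD·DDB·DDB·DDB·DDB·DDB·DDB·BD·DDB·DDB·DDB·DDB·DDB·DDB·BD·BD·DDB·DDB·DDB
    C ↦ DDB

A->BD, B->A, C->DDB, D->CCC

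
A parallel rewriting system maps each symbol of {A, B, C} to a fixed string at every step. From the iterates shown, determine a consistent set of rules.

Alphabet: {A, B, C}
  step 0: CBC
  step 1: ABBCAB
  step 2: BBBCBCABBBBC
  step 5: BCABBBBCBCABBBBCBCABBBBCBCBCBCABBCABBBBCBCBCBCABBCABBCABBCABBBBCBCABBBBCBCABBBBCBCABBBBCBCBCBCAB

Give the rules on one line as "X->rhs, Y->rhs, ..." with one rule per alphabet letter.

  step 1 ⇒ step 2: ABBCAB ⇒ BB·BC·BC·AB·BB·BC
    A ↦ BB
    B ↦ BC
    C ↦ AB

A->BB, B->BC, C->AB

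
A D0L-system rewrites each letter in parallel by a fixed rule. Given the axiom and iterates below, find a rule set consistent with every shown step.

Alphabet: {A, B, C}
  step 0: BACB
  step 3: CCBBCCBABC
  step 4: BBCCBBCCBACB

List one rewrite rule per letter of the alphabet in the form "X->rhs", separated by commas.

A->CBA, B->C, C->B

  step 3 ⇒ step 4: CCBBCCBABC ⇒ B·B·C·C·B·B·C·CBA·C·B
    A ↦ CBA
    B ↦ C
    C ↦ B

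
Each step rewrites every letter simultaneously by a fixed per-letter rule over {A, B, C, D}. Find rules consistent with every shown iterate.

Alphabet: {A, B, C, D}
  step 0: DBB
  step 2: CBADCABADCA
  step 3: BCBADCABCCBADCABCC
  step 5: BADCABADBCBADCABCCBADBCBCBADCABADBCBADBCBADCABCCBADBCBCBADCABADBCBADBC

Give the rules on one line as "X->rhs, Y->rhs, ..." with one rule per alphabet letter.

A->C, B->BAD, C->BC, D->A

  step 2 ⇒ step 3: CBADCABADCA ⇒ BC·BAD·C·A·BC·C·BAD·C·A·BC·C
    A ↦ C
    B ↦ BAD
    C ↦ BC
    D ↦ A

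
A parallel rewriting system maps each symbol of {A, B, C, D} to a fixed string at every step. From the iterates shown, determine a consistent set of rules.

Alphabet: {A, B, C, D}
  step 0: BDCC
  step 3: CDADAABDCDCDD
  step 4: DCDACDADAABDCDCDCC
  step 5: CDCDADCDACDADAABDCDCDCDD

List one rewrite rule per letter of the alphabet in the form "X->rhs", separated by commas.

A->DA, B->ABD, C->D, D->C

  step 4 ⇒ step 5: DCDACDADAABDCDCDCC ⇒ C·D·C·DA·D·C·DA·C·DA·DA·ABD·C·D·C·D·C·D·D
    A ↦ DA
    B ↦ ABD
    C ↦ D
    D ↦ C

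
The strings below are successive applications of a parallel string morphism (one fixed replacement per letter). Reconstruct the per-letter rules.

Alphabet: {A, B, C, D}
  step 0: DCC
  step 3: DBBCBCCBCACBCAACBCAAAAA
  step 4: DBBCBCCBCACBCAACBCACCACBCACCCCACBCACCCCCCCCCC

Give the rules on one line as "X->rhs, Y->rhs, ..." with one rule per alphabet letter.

  step 3 ⇒ step 4: DBBCBCCBCACBCAACBCAAAAA ⇒ DBB·CBC·CBC·A·CBC·A·A·CBC·A·CC·A·CBC·A·CC·CC·A·CBC·A·CC·CC·CC·CC·CC
    A ↦ CC
    B ↦ CBC
    C ↦ A
    D ↦ DBB

A->CC, B->CBC, C->A, D->DBB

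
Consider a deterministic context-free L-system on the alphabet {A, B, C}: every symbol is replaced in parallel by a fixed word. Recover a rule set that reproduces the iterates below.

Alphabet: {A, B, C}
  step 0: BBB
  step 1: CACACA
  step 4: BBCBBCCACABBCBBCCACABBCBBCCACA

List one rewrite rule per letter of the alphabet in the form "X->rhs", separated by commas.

  step 0 ⇒ step 1: BBB ⇒ CA·CA·CA
    B ↦ CA
    A ↦ C  (constrained at step 1)
    C ↦ BB  (constrained at step 1)

A->C, B->CA, C->BB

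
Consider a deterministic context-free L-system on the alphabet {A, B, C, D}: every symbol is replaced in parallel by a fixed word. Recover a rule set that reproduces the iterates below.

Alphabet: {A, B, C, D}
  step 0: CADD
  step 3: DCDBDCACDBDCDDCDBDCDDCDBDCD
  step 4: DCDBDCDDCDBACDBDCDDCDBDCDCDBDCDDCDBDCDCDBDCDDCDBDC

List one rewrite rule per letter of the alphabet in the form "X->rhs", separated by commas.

A->AC, B->D, C->DB, D->DC

  step 3 ⇒ step 4: DCDBDCACDBDCDDCDBDCDDCDBDCD ⇒ DC·DB·DC·D·DC·DB·AC·DB·DC·D·DC·DB·DC·DC·DB·DC·D·DC·DB·DC·DC·DB·DC·D·DC·DB·DC
    A ↦ AC
    B ↦ D
    C ↦ DB
    D ↦ DC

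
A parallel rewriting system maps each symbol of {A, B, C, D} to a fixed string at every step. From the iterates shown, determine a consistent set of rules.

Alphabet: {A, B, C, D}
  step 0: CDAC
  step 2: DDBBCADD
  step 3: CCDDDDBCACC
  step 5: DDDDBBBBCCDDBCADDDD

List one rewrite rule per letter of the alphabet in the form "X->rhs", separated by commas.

A->CA, B->DD, C->B, D->C

  step 2 ⇒ step 3: DDBBCADD ⇒ C·C·DD·DD·B·CA·C·C
    A ↦ CA
    B ↦ DD
    C ↦ B
    D ↦ C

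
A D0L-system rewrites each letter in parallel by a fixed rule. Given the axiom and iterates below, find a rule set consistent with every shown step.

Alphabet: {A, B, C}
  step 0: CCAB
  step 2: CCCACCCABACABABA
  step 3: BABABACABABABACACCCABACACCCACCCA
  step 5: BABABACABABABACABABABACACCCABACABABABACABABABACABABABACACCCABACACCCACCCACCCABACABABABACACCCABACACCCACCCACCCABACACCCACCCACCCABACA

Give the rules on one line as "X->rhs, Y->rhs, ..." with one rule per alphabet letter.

A->CA, B->CC, C->BA

  step 2 ⇒ step 3: CCCACCCABACABABA ⇒ BA·BA·BA·CA·BA·BA·BA·CA·CC·CA·BA·CA·CC·CA·CC·CA
    A ↦ CA
    B ↦ CC
    C ↦ BA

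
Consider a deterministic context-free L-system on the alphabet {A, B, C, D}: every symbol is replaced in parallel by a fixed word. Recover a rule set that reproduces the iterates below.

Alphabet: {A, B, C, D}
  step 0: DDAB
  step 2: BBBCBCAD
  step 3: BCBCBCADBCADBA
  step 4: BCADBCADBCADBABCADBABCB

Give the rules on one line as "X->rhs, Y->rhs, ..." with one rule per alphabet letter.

  step 3 ⇒ step 4: BCBCBCADBCADBA ⇒ BC·AD·BC·AD·BC·AD·B·A·BC·AD·B·A·BC·B
    A ↦ B
    B ↦ BC
    C ↦ AD
    D ↦ A

A->B, B->BC, C->AD, D->A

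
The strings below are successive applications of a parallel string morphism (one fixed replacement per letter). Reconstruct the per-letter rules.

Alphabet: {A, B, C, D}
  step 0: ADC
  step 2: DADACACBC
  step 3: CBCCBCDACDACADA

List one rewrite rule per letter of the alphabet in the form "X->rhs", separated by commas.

A->C, B->CA, C->DA, D->CB

  step 2 ⇒ step 3: DADACACBC ⇒ CB·C·CB·C·DA·C·DA·CA·DA
    A ↦ C
    B ↦ CA
    C ↦ DA
    D ↦ CB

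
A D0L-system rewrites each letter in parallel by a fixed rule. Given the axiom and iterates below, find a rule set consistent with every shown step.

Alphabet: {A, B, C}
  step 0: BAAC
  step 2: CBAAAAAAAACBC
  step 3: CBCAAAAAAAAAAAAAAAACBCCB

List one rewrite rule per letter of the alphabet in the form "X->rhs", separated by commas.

  step 2 ⇒ step 3: CBAAAAAAAACBC ⇒ CB·C·AA·AA·AA·AA·AA·AA·AA·AA·CB·C·CB
    A ↦ AA
    B ↦ C
    C ↦ CB

A->AA, B->C, C->CB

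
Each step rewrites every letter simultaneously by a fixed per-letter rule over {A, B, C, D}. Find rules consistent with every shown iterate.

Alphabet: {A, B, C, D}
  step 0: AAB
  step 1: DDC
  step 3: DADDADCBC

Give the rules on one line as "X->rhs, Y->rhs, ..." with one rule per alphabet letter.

  step 0 ⇒ step 1: AAB ⇒ D·D·C
    A ↦ D
    B ↦ C
    C ↦ CB  (constrained at step 1)
    D ↦ AD  (constrained at step 1)

A->D, B->C, C->CB, D->AD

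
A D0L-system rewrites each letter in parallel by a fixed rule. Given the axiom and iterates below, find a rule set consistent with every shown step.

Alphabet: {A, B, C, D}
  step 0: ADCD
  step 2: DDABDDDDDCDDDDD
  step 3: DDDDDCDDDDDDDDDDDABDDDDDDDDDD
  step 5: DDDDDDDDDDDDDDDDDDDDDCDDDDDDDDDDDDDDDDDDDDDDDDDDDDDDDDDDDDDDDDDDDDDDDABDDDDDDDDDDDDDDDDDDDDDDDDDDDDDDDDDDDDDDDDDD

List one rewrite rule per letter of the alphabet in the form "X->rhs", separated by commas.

A->DC, B->D, C->AB, D->DD

  step 2 ⇒ step 3: DDABDDDDDCDDDDD ⇒ DD·DD·DC·D·DD·DD·DD·DD·DD·AB·DD·DD·DD·DD·DD
    A ↦ DC
    B ↦ D
    C ↦ AB
    D ↦ DD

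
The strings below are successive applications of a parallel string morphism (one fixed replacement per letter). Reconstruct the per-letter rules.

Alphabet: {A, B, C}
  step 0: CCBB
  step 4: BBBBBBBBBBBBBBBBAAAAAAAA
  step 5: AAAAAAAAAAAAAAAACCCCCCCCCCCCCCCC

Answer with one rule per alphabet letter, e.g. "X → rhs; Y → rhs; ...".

  step 4 ⇒ step 5: BBBBBBBBBBBBBBBBAAAAAAAA ⇒ A·A·A·A·A·A·A·A·A·A·A·A·A·A·A·A·CC·CC·CC·CC·CC·CC·CC·CC
    A ↦ CC
    B ↦ A
    C ↦ BB  (constrained at step 0)

A->CC, B->A, C->BB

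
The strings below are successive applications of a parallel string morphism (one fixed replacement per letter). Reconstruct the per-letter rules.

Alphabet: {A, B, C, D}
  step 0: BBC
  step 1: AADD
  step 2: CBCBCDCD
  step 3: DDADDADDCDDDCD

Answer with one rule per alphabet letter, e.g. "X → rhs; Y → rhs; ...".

A->CB, B->A, C->DD, D->CD

  step 2 ⇒ step 3: CBCBCDCD ⇒ DD·A·DD·A·DD·CD·DD·CD
    B ↦ A
    C ↦ DD
    D ↦ CD
  step 1 ⇒ step 2: AADD ⇒ CB·CB·CD·CD
    A ↦ CB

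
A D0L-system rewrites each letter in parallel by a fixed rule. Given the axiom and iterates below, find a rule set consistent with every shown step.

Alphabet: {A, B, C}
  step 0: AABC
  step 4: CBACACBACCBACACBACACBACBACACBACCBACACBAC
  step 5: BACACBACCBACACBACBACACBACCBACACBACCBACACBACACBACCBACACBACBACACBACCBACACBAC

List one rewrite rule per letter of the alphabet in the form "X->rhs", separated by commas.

  step 4 ⇒ step 5: CBACACBACCBACACBACACBACBACACBACCBACACBAC ⇒ BAC·A·C·BAC·C·BAC·A·C·BAC·BAC·A·C·BAC·C·BAC·A·C·BAC·C·BAC·A·C·BAC·A·C·BAC·C·BAC·A·C·BAC·BAC·A·C·BAC·C·BAC·A·C·BAC
    A ↦ C
    B ↦ A
    C ↦ BAC

A->C, B->A, C->BAC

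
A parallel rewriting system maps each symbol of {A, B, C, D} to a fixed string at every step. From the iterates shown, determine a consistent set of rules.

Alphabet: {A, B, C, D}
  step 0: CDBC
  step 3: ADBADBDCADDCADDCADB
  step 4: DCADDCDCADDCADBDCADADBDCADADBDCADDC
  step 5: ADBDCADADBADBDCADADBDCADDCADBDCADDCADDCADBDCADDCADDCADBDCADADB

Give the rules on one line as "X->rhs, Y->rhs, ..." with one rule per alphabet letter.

  step 4 ⇒ step 5: DCADDCDCADDCADBDCADADBDCADADBDCADDC ⇒ AD·B·DC·AD·AD·B·AD·B·DC·AD·AD·B·DC·AD·DC·AD·B·DC·AD·DC·AD·DC·AD·B·DC·AD·DC·AD·DC·AD·B·DC·AD·AD·B
    A ↦ DC
    B ↦ DC
    C ↦ B
    D ↦ AD

A->DC, B->DC, C->B, D->AD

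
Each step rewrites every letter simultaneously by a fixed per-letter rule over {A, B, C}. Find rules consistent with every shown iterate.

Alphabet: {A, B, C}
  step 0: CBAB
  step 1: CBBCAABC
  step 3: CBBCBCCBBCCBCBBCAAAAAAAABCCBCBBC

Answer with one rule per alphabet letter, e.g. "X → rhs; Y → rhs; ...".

A->AA, B->BC, C->CB

  step 0 ⇒ step 1: CBAB ⇒ CB·BC·AA·BC
    A ↦ AA
    B ↦ BC
    C ↦ CB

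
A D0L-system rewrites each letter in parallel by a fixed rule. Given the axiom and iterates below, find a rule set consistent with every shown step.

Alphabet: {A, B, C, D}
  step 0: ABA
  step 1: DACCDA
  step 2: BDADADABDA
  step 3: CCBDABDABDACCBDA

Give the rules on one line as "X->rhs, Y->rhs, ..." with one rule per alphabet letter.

A->DA, B->CC, C->DA, D->B

  step 2 ⇒ step 3: BDADADABDA ⇒ CC·B·DA·B·DA·B·DA·CC·B·DA
    A ↦ DA
    B ↦ CC
    D ↦ B
  step 1 ⇒ step 2: DACCDA ⇒ B·DA·DA·DA·B·DA
    C ↦ DA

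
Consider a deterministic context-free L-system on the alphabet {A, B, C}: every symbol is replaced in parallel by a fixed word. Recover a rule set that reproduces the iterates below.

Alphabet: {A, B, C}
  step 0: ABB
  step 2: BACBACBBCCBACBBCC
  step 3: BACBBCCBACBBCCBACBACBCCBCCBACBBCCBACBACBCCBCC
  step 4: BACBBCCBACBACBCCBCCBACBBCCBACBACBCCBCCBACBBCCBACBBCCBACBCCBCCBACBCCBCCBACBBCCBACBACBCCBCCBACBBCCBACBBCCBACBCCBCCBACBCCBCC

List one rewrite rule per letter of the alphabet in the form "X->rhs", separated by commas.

  step 3 ⇒ step 4: BACBBCCBACBBCCBACBACBCCBCCBACBBCCBACBACBCCBCC ⇒ BAC·B·BCC·BAC·BAC·BCC·BCC·BAC·B·BCC·BAC·BAC·BCC·BCC·BAC·B·BCC·BAC·B·BCC·BAC·BCC·BCC·BAC·BCC·BCC·BAC·B·BCC·BAC·BAC·BCC·BCC·BAC·B·BCC·BAC·B·BCC·BAC·BCC·BCC·BAC·BCC·BCC
    A ↦ B
    B ↦ BAC
    C ↦ BCC

A->B, B->BAC, C->BCC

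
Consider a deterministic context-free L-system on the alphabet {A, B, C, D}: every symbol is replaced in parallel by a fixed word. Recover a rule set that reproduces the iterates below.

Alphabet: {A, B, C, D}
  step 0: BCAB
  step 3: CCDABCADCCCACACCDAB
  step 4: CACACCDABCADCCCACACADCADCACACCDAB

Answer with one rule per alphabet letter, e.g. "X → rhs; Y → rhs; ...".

  step 3 ⇒ step 4: CCDABCADCCCACACCDAB ⇒ CA·CA·CC·D·AB·CA·D·CC·CA·CA·CA·D·CA·D·CA·CA·CC·D·AB
    A ↦ D
    B ↦ AB
    C ↦ CA
    D ↦ CC

A->D, B->AB, C->CA, D->CC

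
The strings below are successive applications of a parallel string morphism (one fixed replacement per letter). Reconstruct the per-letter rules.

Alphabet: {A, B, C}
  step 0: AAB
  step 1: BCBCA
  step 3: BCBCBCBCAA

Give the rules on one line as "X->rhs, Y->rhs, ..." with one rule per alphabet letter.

  step 0 ⇒ step 1: AAB ⇒ BC·BC·A
    A ↦ BC
    B ↦ A
    C ↦ A  (constrained at step 1)

A->BC, B->A, C->A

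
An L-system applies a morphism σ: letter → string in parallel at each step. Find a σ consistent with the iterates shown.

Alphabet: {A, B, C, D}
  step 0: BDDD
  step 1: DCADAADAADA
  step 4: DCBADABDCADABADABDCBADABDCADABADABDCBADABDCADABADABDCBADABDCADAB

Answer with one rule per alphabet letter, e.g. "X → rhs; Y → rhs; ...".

A->B, B->DC, C->B, D->ADA

  step 0 ⇒ step 1: BDDD ⇒ DC·ADA·ADA·ADA
    B ↦ DC
    D ↦ ADA
    A ↦ B  (constrained at step 1)
    C ↦ B  (constrained at step 1)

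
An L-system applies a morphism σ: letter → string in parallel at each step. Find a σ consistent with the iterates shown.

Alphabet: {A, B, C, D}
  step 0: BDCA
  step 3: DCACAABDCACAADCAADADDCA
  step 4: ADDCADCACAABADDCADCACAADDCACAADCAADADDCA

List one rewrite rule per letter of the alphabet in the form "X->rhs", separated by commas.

  step 3 ⇒ step 4: DCACAABDCACAADCAADADDCA ⇒ AD·D·CA·D·CA·CA·AB·AD·D·CA·D·CA·CA·AD·D·CA·CA·AD·CA·AD·AD·D·CA
    A ↦ CA
    B ↦ AB
    C ↦ D
    D ↦ AD

A->CA, B->AB, C->D, D->AD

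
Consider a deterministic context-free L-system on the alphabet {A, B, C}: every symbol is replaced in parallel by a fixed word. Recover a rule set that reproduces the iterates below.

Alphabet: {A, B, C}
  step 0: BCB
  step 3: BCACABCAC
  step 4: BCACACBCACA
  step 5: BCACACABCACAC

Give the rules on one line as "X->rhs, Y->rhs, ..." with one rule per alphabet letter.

  step 4 ⇒ step 5: BCACACBCACA ⇒ BC·A·C·A·C·A·BC·A·C·A·C
    A ↦ C
    B ↦ BC
    C ↦ A

A->C, B->BC, C->A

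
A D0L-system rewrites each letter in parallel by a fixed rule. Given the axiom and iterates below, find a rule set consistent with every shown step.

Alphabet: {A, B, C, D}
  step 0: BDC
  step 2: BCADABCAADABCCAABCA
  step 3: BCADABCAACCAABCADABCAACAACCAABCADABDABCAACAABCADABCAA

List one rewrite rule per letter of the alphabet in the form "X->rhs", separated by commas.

  step 2 ⇒ step 3: BCADABCAADABCCAABCA ⇒ BCA·DAB·CAA·C·CAA·BCA·DAB·CAA·CAA·C·CAA·BCA·DAB·DAB·CAA·CAA·BCA·DAB·CAA
    A ↦ CAA
    B ↦ BCA
    C ↦ DAB
    D ↦ C

A->CAA, B->BCA, C->DAB, D->C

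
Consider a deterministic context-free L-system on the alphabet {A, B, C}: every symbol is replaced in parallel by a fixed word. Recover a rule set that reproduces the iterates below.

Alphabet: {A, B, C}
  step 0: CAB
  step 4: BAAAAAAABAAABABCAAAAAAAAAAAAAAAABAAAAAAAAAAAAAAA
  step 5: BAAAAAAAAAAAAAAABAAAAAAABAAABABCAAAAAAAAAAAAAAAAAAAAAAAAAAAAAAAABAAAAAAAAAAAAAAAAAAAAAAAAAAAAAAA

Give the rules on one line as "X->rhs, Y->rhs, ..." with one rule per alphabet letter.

A->AA, B->BA, C->BC

  step 4 ⇒ step 5: BAAAAAAABAAABABCAAAAAAAAAAAAAAAABAAAAAAAAAAAAAAA ⇒ BA·AA·AA·AA·AA·AA·AA·AA·BA·AA·AA·AA·BA·AA·BA·BC·AA·AA·AA·AA·AA·AA·AA·AA·AA·AA·AA·AA·AA·AA·AA·AA·BA·AA·AA·AA·AA·AA·AA·AA·AA·AA·AA·AA·AA·AA·AA·AA
    A ↦ AA
    B ↦ BA
    C ↦ BC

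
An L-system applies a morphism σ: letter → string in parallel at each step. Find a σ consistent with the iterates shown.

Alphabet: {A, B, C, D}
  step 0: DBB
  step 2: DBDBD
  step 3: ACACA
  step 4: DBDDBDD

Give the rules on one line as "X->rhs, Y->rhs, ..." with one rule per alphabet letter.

  step 3 ⇒ step 4: ACACA ⇒ D·BD·D·BD·D
    A ↦ D
    C ↦ BD
  step 2 ⇒ step 3: DBDBD ⇒ A·C·A·C·A
    B ↦ C
  step 2 ⇒ step 3: DBDBD ⇒ A·C·A·C·A
    D ↦ A

A->D, B->C, C->BD, D->A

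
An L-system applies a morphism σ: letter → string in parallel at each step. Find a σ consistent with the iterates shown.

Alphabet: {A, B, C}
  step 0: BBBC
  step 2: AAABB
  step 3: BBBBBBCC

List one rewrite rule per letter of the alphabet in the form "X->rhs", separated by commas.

A->BB, B->C, C->A

  step 2 ⇒ step 3: AAABB ⇒ BB·BB·BB·C·C
    A ↦ BB
    B ↦ C
    C ↦ A  (constrained at step 0)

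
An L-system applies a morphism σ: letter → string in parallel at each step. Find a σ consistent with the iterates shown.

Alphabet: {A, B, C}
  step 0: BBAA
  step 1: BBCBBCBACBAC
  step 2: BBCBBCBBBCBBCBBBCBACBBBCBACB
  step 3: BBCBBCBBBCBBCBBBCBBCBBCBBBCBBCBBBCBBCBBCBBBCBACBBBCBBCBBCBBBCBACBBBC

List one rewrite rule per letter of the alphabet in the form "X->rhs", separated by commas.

  step 2 ⇒ step 3: BBCBBCBBBCBBCBBBCBACBBBCBACB ⇒ BBC·BBC·B·BBC·BBC·B·BBC·BBC·BBC·B·BBC·BBC·B·BBC·BBC·BBC·B·BBC·BAC·B·BBC·BBC·BBC·B·BBC·BAC·B·BBC
    A ↦ BAC
    B ↦ BBC
    C ↦ B

A->BAC, B->BBC, C->B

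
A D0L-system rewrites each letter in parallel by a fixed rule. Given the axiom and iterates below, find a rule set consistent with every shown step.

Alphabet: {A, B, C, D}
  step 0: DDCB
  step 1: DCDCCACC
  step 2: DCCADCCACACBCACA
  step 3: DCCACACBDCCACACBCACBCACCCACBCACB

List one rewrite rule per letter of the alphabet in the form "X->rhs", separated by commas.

  step 2 ⇒ step 3: DCCADCCACACBCACA ⇒ DC·CA·CA·CB·DC·CA·CA·CB·CA·CB·CA·CC·CA·CB·CA·CB
    A ↦ CB
    B ↦ CC
    C ↦ CA
    D ↦ DC

A->CB, B->CC, C->CA, D->DC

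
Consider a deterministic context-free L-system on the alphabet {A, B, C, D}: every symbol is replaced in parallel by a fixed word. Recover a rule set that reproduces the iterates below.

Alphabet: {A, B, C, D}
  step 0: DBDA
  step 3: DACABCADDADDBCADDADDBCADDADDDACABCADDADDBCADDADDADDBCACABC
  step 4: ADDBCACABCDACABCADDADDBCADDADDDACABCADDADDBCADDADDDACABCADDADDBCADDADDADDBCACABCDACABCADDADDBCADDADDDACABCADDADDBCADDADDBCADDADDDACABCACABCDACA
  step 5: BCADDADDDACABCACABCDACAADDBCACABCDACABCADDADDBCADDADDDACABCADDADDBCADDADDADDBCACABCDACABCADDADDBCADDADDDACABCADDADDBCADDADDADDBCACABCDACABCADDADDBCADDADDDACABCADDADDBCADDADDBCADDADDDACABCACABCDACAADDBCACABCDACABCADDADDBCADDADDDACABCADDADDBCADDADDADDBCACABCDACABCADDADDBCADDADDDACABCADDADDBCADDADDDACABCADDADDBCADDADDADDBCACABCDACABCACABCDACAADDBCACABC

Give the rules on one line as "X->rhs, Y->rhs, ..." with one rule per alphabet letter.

A->BC, B->D, C->ACA, D->ADD

  step 4 ⇒ step 5: ADDBCACABCDACABCADDADDBCADDADDDACABCADDADDBCADDADDDACABCADDADDBCADDADDADDBCACABCDACABCADDADDBCADDADDDACABCADDADDBCADDADDBCADDADDDACABCACABCDACA ⇒ BC·ADD·ADD·D·ACA·BC·ACA·BC·D·ACA·ADD·BC·ACA·BC·D·ACA·BC·ADD·ADD·BC·ADD·ADD·D·ACA·BC·ADD·ADD·BC·ADD·ADD·ADD·BC·ACA·BC·D·ACA·BC·ADD·ADD·BC·ADD·ADD·D·ACA·BC·ADD·ADD·BC·ADD·ADD·ADD·BC·ACA·BC·D·ACA·BC·ADD·ADD·BC·ADD·ADD·D·ACA·BC·ADD·ADD·BC·ADD·ADD·BC·ADD·ADD·D·ACA·BC·ACA·BC·D·ACA·ADD·BC·ACA·BC·D·ACA·BC·ADD·ADD·BC·ADD·ADD·D·ACA·BC·ADD·ADD·BC·ADD·ADD·ADD·BC·ACA·BC·D·ACA·BC·ADD·ADD·BC·ADD·ADD·D·ACA·BC·ADD·ADD·BC·ADD·ADD·D·ACA·BC·ADD·ADD·BC·ADD·ADD·ADD·BC·ACA·BC·D·ACA·BC·ACA·BC·D·ACA·ADD·BC·ACA·BC
    A ↦ BC
    B ↦ D
    C ↦ ACA
    D ↦ ADD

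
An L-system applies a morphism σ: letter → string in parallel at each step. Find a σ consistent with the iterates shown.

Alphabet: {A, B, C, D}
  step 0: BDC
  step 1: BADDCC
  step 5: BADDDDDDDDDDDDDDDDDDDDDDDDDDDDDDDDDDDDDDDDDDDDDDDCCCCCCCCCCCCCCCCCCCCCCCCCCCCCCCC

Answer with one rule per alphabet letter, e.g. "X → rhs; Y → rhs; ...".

  step 0 ⇒ step 1: BDC ⇒ BA·DD·CC
    B ↦ BA
    C ↦ CC
    D ↦ DD
    A ↦ D  (constrained at step 1)

A->D, B->BA, C->CC, D->DD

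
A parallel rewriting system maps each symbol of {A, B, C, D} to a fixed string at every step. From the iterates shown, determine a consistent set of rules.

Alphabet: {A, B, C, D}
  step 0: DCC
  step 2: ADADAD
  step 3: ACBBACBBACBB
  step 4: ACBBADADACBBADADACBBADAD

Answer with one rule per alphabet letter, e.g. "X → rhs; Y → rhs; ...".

  step 3 ⇒ step 4: ACBBACBBACBB ⇒ ACB·B·AD·AD·ACB·B·AD·AD·ACB·B·AD·AD
    A ↦ ACB
    B ↦ AD
    C ↦ B
  step 2 ⇒ step 3: ADADAD ⇒ ACB·B·ACB·B·ACB·B
    D ↦ B

A->ACB, B->AD, C->B, D->B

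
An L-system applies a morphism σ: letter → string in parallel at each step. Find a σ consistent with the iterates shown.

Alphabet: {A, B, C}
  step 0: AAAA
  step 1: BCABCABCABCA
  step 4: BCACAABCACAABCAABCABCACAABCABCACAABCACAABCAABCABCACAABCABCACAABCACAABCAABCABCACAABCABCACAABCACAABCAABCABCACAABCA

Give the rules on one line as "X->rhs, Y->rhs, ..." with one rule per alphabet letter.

  step 0 ⇒ step 1: AAAA ⇒ BCA·BCA·BCA·BCA
    A ↦ BCA
    B ↦ CA  (constrained at step 1)
    C ↦ A  (constrained at step 1)

A->BCA, B->CA, C->A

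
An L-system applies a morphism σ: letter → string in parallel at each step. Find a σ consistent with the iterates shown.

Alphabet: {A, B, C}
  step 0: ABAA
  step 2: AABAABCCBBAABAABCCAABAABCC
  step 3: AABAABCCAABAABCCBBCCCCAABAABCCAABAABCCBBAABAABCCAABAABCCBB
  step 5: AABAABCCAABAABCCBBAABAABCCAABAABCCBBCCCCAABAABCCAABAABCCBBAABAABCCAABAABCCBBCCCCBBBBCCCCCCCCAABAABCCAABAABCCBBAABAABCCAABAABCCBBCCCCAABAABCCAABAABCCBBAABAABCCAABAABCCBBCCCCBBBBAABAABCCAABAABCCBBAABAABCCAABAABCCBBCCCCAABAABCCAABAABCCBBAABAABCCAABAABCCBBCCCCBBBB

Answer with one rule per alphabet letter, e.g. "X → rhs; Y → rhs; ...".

A->AAB, B->CC, C->B

  step 2 ⇒ step 3: AABAABCCBBAABAABCCAABAABCC ⇒ AAB·AAB·CC·AAB·AAB·CC·B·B·CC·CC·AAB·AAB·CC·AAB·AAB·CC·B·B·AAB·AAB·CC·AAB·AAB·CC·B·B
    A ↦ AAB
    B ↦ CC
    C ↦ B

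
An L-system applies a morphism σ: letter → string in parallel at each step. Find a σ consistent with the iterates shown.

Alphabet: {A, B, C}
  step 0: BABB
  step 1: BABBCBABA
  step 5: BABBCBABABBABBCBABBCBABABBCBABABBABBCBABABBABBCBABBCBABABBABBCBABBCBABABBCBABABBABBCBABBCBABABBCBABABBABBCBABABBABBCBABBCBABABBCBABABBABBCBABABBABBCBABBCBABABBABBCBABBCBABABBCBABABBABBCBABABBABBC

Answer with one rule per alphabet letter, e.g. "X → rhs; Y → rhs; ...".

A->BBC, B->BA, C->B

  step 0 ⇒ step 1: BABB ⇒ BA·BBC·BA·BA
    A ↦ BBC
    B ↦ BA
    C ↦ B  (constrained at step 1)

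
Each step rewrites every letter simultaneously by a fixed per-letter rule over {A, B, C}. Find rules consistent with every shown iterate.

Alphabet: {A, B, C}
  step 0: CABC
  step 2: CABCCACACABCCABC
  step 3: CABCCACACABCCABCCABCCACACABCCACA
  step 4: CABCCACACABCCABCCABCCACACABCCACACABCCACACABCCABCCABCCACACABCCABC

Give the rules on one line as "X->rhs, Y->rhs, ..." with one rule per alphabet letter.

A->BC, B->CA, C->CA

  step 3 ⇒ step 4: CABCCACACABCCABCCABCCACACABCCACA ⇒ CA·BC·CA·CA·CA·BC·CA·BC·CA·BC·CA·CA·CA·BC·CA·CA·CA·BC·CA·CA·CA·BC·CA·BC·CA·BC·CA·CA·CA·BC·CA·BC
    A ↦ BC
    B ↦ CA
    C ↦ CA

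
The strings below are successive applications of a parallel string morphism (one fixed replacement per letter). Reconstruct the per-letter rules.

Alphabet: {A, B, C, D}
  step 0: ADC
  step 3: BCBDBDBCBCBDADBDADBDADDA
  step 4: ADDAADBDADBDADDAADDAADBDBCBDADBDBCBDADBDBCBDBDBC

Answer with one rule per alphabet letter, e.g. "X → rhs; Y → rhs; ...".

A->BC, B->AD, C->DA, D->BD

  step 3 ⇒ step 4: BCBDBDBCBCBDADBDADBDADDA ⇒ AD·DA·AD·BD·AD·BD·AD·DA·AD·DA·AD·BD·BC·BD·AD·BD·BC·BD·AD·BD·BC·BD·BD·BC
    A ↦ BC
    B ↦ AD
    C ↦ DA
    D ↦ BD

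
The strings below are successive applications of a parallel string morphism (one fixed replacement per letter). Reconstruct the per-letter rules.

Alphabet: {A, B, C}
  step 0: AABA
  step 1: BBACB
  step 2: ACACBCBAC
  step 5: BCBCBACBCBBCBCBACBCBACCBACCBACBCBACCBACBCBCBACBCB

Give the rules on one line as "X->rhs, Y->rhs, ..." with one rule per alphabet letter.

  step 1 ⇒ step 2: BBACB ⇒ AC·AC·B·CB·AC
    A ↦ B
    B ↦ AC
    C ↦ CB

A->B, B->AC, C->CB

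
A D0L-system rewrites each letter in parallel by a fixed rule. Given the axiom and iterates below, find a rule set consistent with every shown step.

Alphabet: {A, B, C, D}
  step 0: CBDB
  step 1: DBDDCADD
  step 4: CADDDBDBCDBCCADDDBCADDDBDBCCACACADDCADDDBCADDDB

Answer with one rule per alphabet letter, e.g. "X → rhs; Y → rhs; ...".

  step 0 ⇒ step 1: CBDB ⇒ DB·DD·CA·DD
    B ↦ DD
    C ↦ DB
    D ↦ CA
    A ↦ C  (constrained at step 1)

A->C, B->DD, C->DB, D->CA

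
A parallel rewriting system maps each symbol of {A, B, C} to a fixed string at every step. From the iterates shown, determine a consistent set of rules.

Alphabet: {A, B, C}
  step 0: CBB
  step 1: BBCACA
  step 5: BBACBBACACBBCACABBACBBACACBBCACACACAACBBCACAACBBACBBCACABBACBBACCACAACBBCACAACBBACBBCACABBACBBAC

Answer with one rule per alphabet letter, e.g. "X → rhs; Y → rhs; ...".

A->AC, B->CA, C->BB

  step 0 ⇒ step 1: CBB ⇒ BB·CA·CA
    B ↦ CA
    C ↦ BB
    A ↦ AC  (constrained at step 1)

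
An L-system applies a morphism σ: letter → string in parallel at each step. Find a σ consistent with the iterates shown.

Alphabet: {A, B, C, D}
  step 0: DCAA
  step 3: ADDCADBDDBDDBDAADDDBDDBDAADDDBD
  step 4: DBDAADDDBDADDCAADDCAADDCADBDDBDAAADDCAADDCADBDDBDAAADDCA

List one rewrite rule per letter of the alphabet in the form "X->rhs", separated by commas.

  step 3 ⇒ step 4: ADDCADBDDBDDBDAADDDBDDBDAADDDBD ⇒ DBD·A·A·DD·DBD·A·DDC·A·A·DDC·A·A·DDC·A·DBD·DBD·A·A·A·DDC·A·A·DDC·A·DBD·DBD·A·A·A·DDC·A
    A ↦ DBD
    B ↦ DDC
    C ↦ DD
    D ↦ A

A->DBD, B->DDC, C->DD, D->A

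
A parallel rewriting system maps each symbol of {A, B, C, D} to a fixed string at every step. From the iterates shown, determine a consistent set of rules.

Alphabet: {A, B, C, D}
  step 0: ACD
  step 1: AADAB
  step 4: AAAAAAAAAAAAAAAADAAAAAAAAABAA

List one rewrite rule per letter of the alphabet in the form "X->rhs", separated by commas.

A->AA, B->C, C->DA, D->B

  step 0 ⇒ step 1: ACD ⇒ AA·DA·B
    A ↦ AA
    C ↦ DA
    D ↦ B
    B ↦ C  (constrained at step 1)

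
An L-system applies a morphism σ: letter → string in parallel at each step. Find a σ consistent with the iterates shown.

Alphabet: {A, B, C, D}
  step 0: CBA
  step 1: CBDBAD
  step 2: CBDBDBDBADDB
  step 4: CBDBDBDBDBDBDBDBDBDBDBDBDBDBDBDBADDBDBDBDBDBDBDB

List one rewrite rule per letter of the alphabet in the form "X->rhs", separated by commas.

  step 1 ⇒ step 2: CBDBAD ⇒ CB·DB·DB·DB·AD·DB
    A ↦ AD
    B ↦ DB
    C ↦ CB
    D ↦ DB

A->AD, B->DB, C->CB, D->DB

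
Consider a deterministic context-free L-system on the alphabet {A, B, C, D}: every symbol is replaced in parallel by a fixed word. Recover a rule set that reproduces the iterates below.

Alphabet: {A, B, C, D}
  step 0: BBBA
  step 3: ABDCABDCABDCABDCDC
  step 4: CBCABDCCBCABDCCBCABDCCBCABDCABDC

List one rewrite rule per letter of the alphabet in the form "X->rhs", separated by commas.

  step 3 ⇒ step 4: ABDCABDCABDCABDCDC ⇒ CB·C·AB·DC·CB·C·AB·DC·CB·C·AB·DC·CB·C·AB·DC·AB·DC
    A ↦ CB
    B ↦ C
    C ↦ DC
    D ↦ AB

A->CB, B->C, C->DC, D->AB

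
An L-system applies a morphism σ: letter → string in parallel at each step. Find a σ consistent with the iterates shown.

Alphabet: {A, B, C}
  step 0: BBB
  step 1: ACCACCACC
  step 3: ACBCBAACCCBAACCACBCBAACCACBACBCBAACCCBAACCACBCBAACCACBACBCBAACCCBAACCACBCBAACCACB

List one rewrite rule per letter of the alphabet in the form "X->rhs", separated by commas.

A->ACB, B->ACC, C->CBA

  step 0 ⇒ step 1: BBB ⇒ ACC·ACC·ACC
    B ↦ ACC
    A ↦ ACB  (constrained at step 1)
    C ↦ CBA  (constrained at step 1)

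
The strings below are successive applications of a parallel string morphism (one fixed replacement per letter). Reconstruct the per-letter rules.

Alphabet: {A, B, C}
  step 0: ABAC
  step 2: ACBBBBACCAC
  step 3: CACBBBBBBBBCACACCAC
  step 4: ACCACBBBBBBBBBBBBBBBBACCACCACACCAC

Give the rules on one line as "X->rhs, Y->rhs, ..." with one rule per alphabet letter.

A->C, B->BB, C->AC

  step 3 ⇒ step 4: CACBBBBBBBBCACACCAC ⇒ AC·C·AC·BB·BB·BB·BB·BB·BB·BB·BB·AC·C·AC·C·AC·AC·C·AC
    A ↦ C
    B ↦ BB
    C ↦ AC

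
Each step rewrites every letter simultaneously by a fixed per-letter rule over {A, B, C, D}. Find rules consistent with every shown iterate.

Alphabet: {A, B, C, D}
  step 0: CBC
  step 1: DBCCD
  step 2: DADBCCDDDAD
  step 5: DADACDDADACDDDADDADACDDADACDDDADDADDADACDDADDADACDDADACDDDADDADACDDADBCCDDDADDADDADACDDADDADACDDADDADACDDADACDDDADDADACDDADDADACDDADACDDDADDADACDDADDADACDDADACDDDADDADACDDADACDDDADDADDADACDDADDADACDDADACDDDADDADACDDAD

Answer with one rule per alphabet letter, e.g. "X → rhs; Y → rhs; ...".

A->ACD, B->BCC, C->D, D->DAD

  step 1 ⇒ step 2: DBCCD ⇒ DAD·BCC·D·D·DAD
    B ↦ BCC
    C ↦ D
    D ↦ DAD
    A ↦ ACD  (constrained at step 2)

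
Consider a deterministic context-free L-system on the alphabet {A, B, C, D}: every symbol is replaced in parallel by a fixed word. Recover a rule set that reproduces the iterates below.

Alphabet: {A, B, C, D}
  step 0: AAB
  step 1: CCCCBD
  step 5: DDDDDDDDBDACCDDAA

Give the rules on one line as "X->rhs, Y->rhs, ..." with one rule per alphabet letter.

A->CC, B->BD, C->D, D->A

  step 0 ⇒ step 1: AAB ⇒ CC·CC·BD
    A ↦ CC
    B ↦ BD
    C ↦ D  (constrained at step 1)
    D ↦ A  (constrained at step 1)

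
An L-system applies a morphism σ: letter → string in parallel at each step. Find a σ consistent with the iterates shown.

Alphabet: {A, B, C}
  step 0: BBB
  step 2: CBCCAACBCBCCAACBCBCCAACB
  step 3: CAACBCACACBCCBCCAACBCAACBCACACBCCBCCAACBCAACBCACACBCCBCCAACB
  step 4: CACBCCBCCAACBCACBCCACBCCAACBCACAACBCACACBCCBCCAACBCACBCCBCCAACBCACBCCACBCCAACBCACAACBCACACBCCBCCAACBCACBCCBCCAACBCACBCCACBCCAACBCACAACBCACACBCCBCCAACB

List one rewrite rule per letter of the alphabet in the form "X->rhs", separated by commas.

  step 3 ⇒ step 4: CAACBCACACBCCBCCAACBCAACBCACACBCCBCCAACBCAACBCACACBCCBCCAACB ⇒ CA·CBC·CBC·CA·ACB·CA·CBC·CA·CBC·CA·ACB·CA·CA·ACB·CA·CA·CBC·CBC·CA·ACB·CA·CBC·CBC·CA·ACB·CA·CBC·CA·CBC·CA·ACB·CA·CA·ACB·CA·CA·CBC·CBC·CA·ACB·CA·CBC·CBC·CA·ACB·CA·CBC·CA·CBC·CA·ACB·CA·CA·ACB·CA·CA·CBC·CBC·CA·ACB
    A ↦ CBC
    B ↦ ACB
    C ↦ CA

A->CBC, B->ACB, C->CA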